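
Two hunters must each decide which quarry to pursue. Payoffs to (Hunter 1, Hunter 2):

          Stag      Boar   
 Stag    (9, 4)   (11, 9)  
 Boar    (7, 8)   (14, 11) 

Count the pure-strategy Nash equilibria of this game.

1

Both Boar: Hunter 1 gets 14 (best alternative 11); Hunter 2 gets 11 (best alternative 8). Neither deviates — NE.
Both Stag is not a NE: Hunter 2 would switch to Boar (9 > 4).
No other cell survives both best-response checks, so there is 1 pure NE.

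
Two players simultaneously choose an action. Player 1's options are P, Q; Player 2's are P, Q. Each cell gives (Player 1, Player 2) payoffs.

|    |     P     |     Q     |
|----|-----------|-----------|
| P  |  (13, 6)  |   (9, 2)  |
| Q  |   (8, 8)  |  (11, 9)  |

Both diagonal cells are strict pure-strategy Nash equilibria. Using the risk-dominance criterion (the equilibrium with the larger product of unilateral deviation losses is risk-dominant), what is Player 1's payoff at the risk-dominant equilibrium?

13

At both P: Player 1 loses 13 − 8 = 5 by deviating; Player 2 loses 6 − 2 = 4. Product = 5·4 = 20.
At both Q: Player 1 loses 11 − 9 = 2 by deviating; Player 2 loses 9 − 8 = 1. Product = 2·1 = 2.
20 > 2, so both P is risk-dominant. Player 1's payoff there is 13.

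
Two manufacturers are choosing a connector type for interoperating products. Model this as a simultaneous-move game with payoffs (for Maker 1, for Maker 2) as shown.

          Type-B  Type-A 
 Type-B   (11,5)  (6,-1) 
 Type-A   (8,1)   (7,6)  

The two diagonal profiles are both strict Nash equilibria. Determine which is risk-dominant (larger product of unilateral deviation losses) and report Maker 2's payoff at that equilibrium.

5

At both Type-B: Maker 1 loses 11 − 8 = 3 by deviating; Maker 2 loses 5 − (-1) = 6. Product = 3·6 = 18.
At both Type-A: Maker 1 loses 7 − 6 = 1 by deviating; Maker 2 loses 6 − 1 = 5. Product = 1·5 = 5.
18 > 5, so both Type-B is risk-dominant. Maker 2's payoff there is 5.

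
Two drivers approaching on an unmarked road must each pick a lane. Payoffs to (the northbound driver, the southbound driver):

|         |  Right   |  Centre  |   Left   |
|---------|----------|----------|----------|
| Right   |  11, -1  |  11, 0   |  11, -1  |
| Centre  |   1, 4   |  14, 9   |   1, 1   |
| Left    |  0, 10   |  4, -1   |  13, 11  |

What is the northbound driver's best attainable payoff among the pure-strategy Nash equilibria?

Both Centre is a pure NE (the northbound driver: 14 ≥ 11; the southbound driver: 9 ≥ 4). The northbound driver gets 14.
Both Left is a pure NE (the northbound driver: 13 ≥ 11; the southbound driver: 11 ≥ 10). The northbound driver gets 13.
Every other cell has a profitable deviation for at least one player. Highest of {14, 13} is 14.

14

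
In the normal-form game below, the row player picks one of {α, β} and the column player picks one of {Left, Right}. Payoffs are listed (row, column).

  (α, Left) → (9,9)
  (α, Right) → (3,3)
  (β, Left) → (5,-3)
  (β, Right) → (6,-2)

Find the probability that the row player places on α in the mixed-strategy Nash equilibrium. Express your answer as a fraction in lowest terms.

The row player's mix p on α must make the column player indifferent between Left and Right.
The column player's payoff from Left: 9p + (-3)(1−p). From Right: 3p + (-2)(1−p).
Set equal: 6p = 1(1−p) → p = 1/7.

1/7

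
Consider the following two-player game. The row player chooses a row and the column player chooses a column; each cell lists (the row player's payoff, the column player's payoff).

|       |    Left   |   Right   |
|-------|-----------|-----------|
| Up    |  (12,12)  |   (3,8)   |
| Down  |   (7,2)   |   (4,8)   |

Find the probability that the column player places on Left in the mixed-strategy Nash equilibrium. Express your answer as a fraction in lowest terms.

1/6

The column player's mix q on Left must make the row player indifferent between Up and Down.
The row player's payoff from Up: 12q + 3(1−q). From Down: 7q + 4(1−q).
Set equal: 5q = 1(1−q) → q = 1/6.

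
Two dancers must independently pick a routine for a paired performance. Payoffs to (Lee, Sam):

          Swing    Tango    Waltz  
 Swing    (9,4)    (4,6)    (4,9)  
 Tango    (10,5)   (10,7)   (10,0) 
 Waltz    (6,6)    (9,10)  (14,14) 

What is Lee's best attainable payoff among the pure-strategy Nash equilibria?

14

Both Tango is a pure NE (Lee: 10 ≥ 9; Sam: 7 ≥ 5). Lee gets 10.
Both Waltz is a pure NE (Lee: 14 ≥ 10; Sam: 14 ≥ 10). Lee gets 14.
Every other cell has a profitable deviation for at least one player. Highest of {10, 14} is 14.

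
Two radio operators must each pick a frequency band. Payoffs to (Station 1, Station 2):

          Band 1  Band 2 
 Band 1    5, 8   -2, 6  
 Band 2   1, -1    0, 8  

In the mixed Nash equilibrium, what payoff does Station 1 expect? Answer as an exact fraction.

Station 2 mixes with probability q on Band 1, chosen so Station 1 is indifferent: 5q + (-2)(1−q) = 1q + 0(1−q) gives q = 1/3.
Station 1's expected payoff (from either row, since indifferent) is 5·1/3 + (-2)·2/3 = 1/3.

1/3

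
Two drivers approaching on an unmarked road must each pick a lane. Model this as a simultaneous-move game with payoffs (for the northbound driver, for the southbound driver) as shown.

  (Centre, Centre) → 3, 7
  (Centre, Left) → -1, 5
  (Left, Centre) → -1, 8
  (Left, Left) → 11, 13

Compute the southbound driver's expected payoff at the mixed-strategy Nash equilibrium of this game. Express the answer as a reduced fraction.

The northbound driver mixes with probability p on Centre, chosen so the southbound driver is indifferent: 7p + 8(1−p) = 5p + 13(1−p) gives p = 5/7.
The southbound driver's expected payoff is 7·5/7 + 8·2/7 = 51/7.

51/7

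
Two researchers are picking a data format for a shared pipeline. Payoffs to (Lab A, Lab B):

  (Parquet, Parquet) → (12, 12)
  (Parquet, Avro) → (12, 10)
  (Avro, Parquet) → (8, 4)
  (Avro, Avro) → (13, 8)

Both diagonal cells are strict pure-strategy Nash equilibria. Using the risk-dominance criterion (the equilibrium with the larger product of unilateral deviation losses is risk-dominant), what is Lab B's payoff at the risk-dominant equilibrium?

12

At both Parquet: Lab A loses 12 − 8 = 4 by deviating; Lab B loses 12 − 10 = 2. Product = 4·2 = 8.
At both Avro: Lab A loses 13 − 12 = 1 by deviating; Lab B loses 8 − 4 = 4. Product = 1·4 = 4.
8 > 4, so both Parquet is risk-dominant. Lab B's payoff there is 12.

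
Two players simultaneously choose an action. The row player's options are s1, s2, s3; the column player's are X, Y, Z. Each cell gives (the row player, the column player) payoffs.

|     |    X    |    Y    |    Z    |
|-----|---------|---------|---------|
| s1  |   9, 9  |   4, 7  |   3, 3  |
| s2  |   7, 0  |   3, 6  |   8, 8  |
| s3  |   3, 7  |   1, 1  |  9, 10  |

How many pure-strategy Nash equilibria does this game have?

(s1, X): the row player gets 9 (best alternative 7); the column player gets 9 (best alternative 7). Neither deviates — NE.
(s3, Z): the row player gets 9 (best alternative 8); the column player gets 10 (best alternative 7). Neither deviates — NE.
(s2, Y) is not a NE: the row player would switch to s1 (4 > 3).
No other cell survives both best-response checks, so there are 2 pure NE.

2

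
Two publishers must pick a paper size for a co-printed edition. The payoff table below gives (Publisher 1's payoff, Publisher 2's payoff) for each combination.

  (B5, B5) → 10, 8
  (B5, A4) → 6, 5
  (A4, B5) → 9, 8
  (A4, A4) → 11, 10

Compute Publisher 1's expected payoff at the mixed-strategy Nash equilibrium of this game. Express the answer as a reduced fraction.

Publisher 2 mixes with probability q on B5, chosen so Publisher 1 is indifferent: 10q + 6(1−q) = 9q + 11(1−q) gives q = 5/6.
Publisher 1's expected payoff (from either row, since indifferent) is 10·5/6 + 6·1/6 = 28/3.

28/3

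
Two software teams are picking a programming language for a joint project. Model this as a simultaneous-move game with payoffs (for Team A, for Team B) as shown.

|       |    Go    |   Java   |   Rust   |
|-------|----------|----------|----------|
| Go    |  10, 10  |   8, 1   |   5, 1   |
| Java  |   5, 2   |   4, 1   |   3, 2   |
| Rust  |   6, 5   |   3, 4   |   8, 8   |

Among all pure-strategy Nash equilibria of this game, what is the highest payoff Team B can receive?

Both Go is a pure NE (Team A: 10 ≥ 6; Team B: 10 ≥ 1). Team B gets 10.
Both Rust is a pure NE (Team A: 8 ≥ 5; Team B: 8 ≥ 5). Team B gets 8.
Every other cell has a profitable deviation for at least one player. Highest of {10, 8} is 10.

10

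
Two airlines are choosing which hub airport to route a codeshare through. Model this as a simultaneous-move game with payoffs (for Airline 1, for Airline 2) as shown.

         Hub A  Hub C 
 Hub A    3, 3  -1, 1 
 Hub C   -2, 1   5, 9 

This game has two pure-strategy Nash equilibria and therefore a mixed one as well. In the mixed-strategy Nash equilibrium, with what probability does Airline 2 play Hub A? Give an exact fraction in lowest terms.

Airline 2's mix q on Hub A must make Airline 1 indifferent between Hub A and Hub C.
Airline 1's payoff from Hub A: 3q + (-1)(1−q). From Hub C: (-2)q + 5(1−q).
Set equal: 5q = 6(1−q) → q = 6/11.

6/11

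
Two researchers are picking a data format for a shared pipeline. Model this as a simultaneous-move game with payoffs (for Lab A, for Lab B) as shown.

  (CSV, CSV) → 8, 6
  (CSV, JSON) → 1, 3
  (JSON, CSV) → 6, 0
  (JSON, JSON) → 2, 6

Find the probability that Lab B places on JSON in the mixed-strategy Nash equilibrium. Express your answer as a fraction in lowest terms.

Lab B's mix q on CSV must make Lab A indifferent between CSV and JSON.
Lab A's payoff from CSV: 8q + 1(1−q). From JSON: 6q + 2(1−q).
Set equal: 2q = 1(1−q) → q = 1/3.
Probability on JSON is 1 − 1/3 = 2/3.

2/3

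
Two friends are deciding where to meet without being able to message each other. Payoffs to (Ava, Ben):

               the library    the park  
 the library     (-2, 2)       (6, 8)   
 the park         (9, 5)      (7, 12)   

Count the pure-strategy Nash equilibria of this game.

1

Both the park: Ava gets 7 (best alternative 6); Ben gets 12 (best alternative 5). Neither deviates — NE.
Both the library is not a NE: Ava would switch to the park (9 > -2).
No other cell survives both best-response checks, so there is 1 pure NE.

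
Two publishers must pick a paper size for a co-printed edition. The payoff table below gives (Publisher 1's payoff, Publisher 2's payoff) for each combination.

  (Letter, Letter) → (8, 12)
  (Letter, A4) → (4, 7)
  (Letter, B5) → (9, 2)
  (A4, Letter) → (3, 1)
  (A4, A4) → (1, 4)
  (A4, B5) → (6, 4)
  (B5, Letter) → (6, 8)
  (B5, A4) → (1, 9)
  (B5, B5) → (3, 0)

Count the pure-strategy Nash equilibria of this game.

1

Both Letter: Publisher 1 gets 8 (best alternative 6); Publisher 2 gets 12 (best alternative 7). Neither deviates — NE.
Both A4 is not a NE: Publisher 1 would switch to Letter (4 > 1).
No other cell survives both best-response checks, so there is 1 pure NE.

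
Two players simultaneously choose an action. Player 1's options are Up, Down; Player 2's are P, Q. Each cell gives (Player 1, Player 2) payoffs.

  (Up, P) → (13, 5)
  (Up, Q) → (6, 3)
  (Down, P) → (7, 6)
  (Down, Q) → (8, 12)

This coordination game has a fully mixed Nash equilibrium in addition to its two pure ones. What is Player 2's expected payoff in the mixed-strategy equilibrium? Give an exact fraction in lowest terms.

21/4

Player 1 mixes with probability p on Up, chosen so Player 2 is indifferent: 5p + 6(1−p) = 3p + 12(1−p) gives p = 3/4.
Player 2's expected payoff is 5·3/4 + 6·1/4 = 21/4.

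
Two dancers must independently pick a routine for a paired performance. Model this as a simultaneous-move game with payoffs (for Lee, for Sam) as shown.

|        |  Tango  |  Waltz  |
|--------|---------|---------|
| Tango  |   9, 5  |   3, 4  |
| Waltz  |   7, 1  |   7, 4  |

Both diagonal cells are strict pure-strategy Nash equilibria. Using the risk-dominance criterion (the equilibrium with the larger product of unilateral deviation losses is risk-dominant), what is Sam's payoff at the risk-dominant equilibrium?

4

At both Tango: Lee loses 9 − 7 = 2 by deviating; Sam loses 5 − 4 = 1. Product = 2·1 = 2.
At both Waltz: Lee loses 7 − 3 = 4 by deviating; Sam loses 4 − 1 = 3. Product = 4·3 = 12.
12 > 2, so both Waltz is risk-dominant. Sam's payoff there is 4.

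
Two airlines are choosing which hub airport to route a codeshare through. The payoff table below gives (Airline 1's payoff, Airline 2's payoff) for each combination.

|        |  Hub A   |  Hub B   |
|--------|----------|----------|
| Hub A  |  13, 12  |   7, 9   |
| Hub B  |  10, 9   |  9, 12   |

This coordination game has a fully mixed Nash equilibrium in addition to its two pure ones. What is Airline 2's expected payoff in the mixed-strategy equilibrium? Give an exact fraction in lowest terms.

Airline 1 mixes with probability p on Hub A, chosen so Airline 2 is indifferent: 12p + 9(1−p) = 9p + 12(1−p) gives p = 1/2.
Airline 2's expected payoff is 12·1/2 + 9·1/2 = 21/2.

21/2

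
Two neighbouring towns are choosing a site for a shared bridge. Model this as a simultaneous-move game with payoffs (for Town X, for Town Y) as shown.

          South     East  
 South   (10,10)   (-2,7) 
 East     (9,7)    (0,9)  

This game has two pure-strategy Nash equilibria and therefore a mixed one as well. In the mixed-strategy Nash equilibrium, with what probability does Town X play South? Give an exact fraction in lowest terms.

2/5

Town X's mix p on South must make Town Y indifferent between South and East.
Town Y's payoff from South: 10p + 7(1−p). From East: 7p + 9(1−p).
Set equal: 3p = 2(1−p) → p = 2/5.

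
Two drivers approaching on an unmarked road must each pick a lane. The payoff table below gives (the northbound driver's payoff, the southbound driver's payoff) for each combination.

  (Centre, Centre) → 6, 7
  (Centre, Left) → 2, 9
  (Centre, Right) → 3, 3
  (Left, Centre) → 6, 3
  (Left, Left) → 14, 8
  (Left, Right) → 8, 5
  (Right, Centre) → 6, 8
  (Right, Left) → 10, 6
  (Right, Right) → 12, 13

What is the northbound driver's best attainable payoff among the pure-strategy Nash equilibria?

Both Left is a pure NE (the northbound driver: 14 ≥ 10; the southbound driver: 8 ≥ 5). The northbound driver gets 14.
Both Right is a pure NE (the northbound driver: 12 ≥ 8; the southbound driver: 13 ≥ 8). The northbound driver gets 12.
Every other cell has a profitable deviation for at least one player. Highest of {14, 12} is 14.

14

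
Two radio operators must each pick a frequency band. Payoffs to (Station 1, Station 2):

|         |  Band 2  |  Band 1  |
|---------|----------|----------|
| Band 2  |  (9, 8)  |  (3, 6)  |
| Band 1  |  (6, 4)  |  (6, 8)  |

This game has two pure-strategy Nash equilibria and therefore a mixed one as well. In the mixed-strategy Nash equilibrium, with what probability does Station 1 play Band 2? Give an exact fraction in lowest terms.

2/3

Station 1's mix p on Band 2 must make Station 2 indifferent between Band 2 and Band 1.
Station 2's payoff from Band 2: 8p + 4(1−p). From Band 1: 6p + 8(1−p).
Set equal: 2p = 4(1−p) → p = 4/6 = 2/3.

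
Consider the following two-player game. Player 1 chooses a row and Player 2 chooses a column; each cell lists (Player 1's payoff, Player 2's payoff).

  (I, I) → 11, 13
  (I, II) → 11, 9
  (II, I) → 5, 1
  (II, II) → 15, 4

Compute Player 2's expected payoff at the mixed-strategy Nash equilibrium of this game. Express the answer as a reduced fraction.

Player 1 mixes with probability p on I, chosen so Player 2 is indifferent: 13p + 1(1−p) = 9p + 4(1−p) gives p = 3/7.
Player 2's expected payoff is 13·3/7 + 1·4/7 = 43/7.

43/7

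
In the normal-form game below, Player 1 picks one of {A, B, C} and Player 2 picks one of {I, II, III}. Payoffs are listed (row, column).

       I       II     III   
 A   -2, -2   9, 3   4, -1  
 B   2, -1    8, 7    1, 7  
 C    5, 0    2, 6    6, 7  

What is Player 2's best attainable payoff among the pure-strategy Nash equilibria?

7

(A, II) is a pure NE (Player 1: 9 ≥ 8; Player 2: 3 ≥ -1). Player 2 gets 3.
(C, III) is a pure NE (Player 1: 6 ≥ 4; Player 2: 7 ≥ 6). Player 2 gets 7.
Every other cell has a profitable deviation for at least one player. Highest of {3, 7} is 7.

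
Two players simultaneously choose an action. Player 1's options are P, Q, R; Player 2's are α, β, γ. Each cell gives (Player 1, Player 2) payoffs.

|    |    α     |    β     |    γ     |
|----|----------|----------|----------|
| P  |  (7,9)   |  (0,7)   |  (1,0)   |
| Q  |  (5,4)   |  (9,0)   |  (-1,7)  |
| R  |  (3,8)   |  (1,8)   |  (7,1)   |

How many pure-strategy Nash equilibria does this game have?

1

(P, α): Player 1 gets 7 (best alternative 5); Player 2 gets 9 (best alternative 7). Neither deviates — NE.
(R, γ) is not a NE: Player 2 would switch to α (8 > 1).
No other cell survives both best-response checks, so there is 1 pure NE.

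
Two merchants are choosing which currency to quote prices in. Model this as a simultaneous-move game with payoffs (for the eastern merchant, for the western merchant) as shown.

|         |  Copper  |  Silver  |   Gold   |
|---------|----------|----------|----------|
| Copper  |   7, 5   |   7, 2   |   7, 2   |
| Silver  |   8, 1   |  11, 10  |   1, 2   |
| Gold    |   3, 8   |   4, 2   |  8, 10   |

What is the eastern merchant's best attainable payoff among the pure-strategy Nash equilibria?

Both Silver is a pure NE (the eastern merchant: 11 ≥ 7; the western merchant: 10 ≥ 2). The eastern merchant gets 11.
Both Gold is a pure NE (the eastern merchant: 8 ≥ 7; the western merchant: 10 ≥ 8). The eastern merchant gets 8.
Every other cell has a profitable deviation for at least one player. Highest of {11, 8} is 11.

11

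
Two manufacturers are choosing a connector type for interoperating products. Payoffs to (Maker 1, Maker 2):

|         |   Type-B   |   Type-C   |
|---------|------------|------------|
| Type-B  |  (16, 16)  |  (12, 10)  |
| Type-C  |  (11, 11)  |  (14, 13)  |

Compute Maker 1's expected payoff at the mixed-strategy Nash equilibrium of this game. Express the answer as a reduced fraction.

92/7

Maker 2 mixes with probability q on Type-B, chosen so Maker 1 is indifferent: 16q + 12(1−q) = 11q + 14(1−q) gives q = 2/7.
Maker 1's expected payoff (from either row, since indifferent) is 16·2/7 + 12·5/7 = 92/7.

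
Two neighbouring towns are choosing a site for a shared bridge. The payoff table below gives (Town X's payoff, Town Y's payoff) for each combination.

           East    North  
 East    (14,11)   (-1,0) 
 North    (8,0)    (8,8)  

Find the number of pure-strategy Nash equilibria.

2

Both East: Town X gets 14 (best alternative 8); Town Y gets 11 (best alternative 0). Neither deviates — NE.
Both North: Town X gets 8 (best alternative -1); Town Y gets 8 (best alternative 0). Neither deviates — NE.
(East, North) is not a NE: Town X would switch to North (8 > -1).
No other cell survives both best-response checks, so there are 2 pure NE.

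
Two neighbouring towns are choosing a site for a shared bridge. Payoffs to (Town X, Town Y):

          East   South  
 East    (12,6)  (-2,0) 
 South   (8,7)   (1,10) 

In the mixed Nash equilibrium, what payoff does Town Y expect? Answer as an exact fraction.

Town X mixes with probability p on East, chosen so Town Y is indifferent: 6p + 7(1−p) = 0p + 10(1−p) gives p = 1/3.
Town Y's expected payoff is 6·1/3 + 7·2/3 = 20/3.

20/3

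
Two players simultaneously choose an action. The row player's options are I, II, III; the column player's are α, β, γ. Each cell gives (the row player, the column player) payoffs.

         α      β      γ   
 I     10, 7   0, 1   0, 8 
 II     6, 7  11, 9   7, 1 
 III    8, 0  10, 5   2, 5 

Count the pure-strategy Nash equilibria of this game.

1

(II, β): the row player gets 11 (best alternative 10); the column player gets 9 (best alternative 7). Neither deviates — NE.
(III, γ) is not a NE: the row player would switch to II (7 > 2).
No other cell survives both best-response checks, so there is 1 pure NE.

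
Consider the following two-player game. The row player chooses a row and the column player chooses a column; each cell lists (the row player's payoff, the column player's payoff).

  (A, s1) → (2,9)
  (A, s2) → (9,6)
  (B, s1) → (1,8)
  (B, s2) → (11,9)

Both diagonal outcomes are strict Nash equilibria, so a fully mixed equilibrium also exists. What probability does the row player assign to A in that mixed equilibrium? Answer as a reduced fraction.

The row player's mix p on A must make the column player indifferent between s1 and s2.
The column player's payoff from s1: 9p + 8(1−p). From s2: 6p + 9(1−p).
Set equal: 3p = 1(1−p) → p = 1/4.

1/4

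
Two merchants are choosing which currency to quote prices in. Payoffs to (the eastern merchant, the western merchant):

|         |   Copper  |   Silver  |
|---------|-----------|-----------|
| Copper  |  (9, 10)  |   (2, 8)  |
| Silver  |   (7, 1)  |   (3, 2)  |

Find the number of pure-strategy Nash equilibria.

2

Both Copper: the eastern merchant gets 9 (best alternative 7); the western merchant gets 10 (best alternative 8). Neither deviates — NE.
Both Silver: the eastern merchant gets 3 (best alternative 2); the western merchant gets 2 (best alternative 1). Neither deviates — NE.
(Silver, Copper) is not a NE: the eastern merchant would switch to Copper (9 > 7).
No other cell survives both best-response checks, so there are 2 pure NE.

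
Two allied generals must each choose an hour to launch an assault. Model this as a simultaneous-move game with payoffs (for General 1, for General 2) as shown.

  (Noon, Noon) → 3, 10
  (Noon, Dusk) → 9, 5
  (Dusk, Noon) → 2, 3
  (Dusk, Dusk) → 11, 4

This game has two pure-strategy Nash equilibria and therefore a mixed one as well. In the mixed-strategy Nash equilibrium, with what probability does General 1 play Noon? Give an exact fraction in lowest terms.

General 1's mix p on Noon must make General 2 indifferent between Noon and Dusk.
General 2's payoff from Noon: 10p + 3(1−p). From Dusk: 5p + 4(1−p).
Set equal: 5p = 1(1−p) → p = 1/6.

1/6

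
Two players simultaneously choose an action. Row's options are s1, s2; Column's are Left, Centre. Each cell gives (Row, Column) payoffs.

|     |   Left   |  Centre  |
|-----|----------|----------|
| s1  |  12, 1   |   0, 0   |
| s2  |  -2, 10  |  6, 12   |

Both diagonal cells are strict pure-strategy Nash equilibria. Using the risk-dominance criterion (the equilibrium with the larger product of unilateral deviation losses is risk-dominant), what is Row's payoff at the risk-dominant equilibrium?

12

At (s1, Left): Row loses 12 − (-2) = 14 by deviating; Column loses 1 − 0 = 1. Product = 14·1 = 14.
At (s2, Centre): Row loses 6 − 0 = 6 by deviating; Column loses 12 − 10 = 2. Product = 6·2 = 12.
14 > 12, so (s1, Left) is risk-dominant. Row's payoff there is 12.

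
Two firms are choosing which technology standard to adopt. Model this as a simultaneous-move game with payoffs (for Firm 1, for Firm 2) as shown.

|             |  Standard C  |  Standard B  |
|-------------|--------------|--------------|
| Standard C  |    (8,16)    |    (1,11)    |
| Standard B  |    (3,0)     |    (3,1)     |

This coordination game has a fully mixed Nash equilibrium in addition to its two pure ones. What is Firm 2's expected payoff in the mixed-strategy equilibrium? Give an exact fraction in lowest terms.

8/3

Firm 1 mixes with probability p on Standard C, chosen so Firm 2 is indifferent: 16p + 0(1−p) = 11p + 1(1−p) gives p = 1/6.
Firm 2's expected payoff is 16·1/6 + 0·5/6 = 8/3.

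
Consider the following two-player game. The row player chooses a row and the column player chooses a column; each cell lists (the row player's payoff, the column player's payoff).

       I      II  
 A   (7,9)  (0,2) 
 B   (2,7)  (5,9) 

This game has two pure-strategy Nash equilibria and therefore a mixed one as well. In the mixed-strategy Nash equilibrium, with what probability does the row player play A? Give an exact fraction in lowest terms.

2/9

The row player's mix p on A must make the column player indifferent between I and II.
The column player's payoff from I: 9p + 7(1−p). From II: 2p + 9(1−p).
Set equal: 7p = 2(1−p) → p = 2/9.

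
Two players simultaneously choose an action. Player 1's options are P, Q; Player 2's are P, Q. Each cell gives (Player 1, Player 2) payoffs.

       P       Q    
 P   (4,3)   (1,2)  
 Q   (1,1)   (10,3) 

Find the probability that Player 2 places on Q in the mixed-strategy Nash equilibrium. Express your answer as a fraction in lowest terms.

Player 2's mix q on P must make Player 1 indifferent between P and Q.
Player 1's payoff from P: 4q + 1(1−q). From Q: 1q + 10(1−q).
Set equal: 3q = 9(1−q) → q = 9/12 = 3/4.
Probability on Q is 1 − 3/4 = 1/4.

1/4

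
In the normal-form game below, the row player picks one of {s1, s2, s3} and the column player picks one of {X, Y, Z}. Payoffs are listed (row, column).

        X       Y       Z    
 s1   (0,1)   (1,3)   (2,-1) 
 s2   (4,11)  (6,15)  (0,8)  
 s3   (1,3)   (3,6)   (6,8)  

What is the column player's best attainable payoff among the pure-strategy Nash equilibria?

15

(s2, Y) is a pure NE (the row player: 6 ≥ 3; the column player: 15 ≥ 11). The column player gets 15.
(s3, Z) is a pure NE (the row player: 6 ≥ 2; the column player: 8 ≥ 6). The column player gets 8.
Every other cell has a profitable deviation for at least one player. Highest of {15, 8} is 15.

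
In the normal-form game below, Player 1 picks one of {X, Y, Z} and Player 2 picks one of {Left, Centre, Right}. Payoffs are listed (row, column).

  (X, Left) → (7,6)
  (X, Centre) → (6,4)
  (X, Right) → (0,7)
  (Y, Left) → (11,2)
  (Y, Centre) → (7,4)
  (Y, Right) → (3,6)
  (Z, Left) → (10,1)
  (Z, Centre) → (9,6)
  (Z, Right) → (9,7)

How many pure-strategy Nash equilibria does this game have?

(Z, Right): Player 1 gets 9 (best alternative 3); Player 2 gets 7 (best alternative 6). Neither deviates — NE.
(Y, Centre) is not a NE: Player 1 would switch to Z (9 > 7).
No other cell survives both best-response checks, so there is 1 pure NE.

1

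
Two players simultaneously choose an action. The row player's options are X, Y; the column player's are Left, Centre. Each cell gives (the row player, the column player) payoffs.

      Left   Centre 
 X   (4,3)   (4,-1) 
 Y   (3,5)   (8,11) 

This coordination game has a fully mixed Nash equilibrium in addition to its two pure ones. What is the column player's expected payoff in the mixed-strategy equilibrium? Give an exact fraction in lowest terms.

19/5

The row player mixes with probability p on X, chosen so the column player is indifferent: 3p + 5(1−p) = (-1)p + 11(1−p) gives p = 3/5.
The column player's expected payoff is 3·3/5 + 5·2/5 = 19/5.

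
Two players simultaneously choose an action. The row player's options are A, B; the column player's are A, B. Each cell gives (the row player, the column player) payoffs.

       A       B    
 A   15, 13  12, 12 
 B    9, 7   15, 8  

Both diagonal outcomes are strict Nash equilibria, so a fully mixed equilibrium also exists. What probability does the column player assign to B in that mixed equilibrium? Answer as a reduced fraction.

The column player's mix q on A must make the row player indifferent between A and B.
The row player's payoff from A: 15q + 12(1−q). From B: 9q + 15(1−q).
Set equal: 6q = 3(1−q) → q = 3/9 = 1/3.
Probability on B is 1 − 1/3 = 2/3.

2/3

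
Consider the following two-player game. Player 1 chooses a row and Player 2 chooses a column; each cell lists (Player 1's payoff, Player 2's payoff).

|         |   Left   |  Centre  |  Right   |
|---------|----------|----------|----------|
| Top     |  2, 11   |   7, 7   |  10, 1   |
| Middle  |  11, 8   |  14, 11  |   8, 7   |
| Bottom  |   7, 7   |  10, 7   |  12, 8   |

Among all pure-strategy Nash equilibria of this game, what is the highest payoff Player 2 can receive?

(Middle, Centre) is a pure NE (Player 1: 14 ≥ 10; Player 2: 11 ≥ 8). Player 2 gets 11.
(Bottom, Right) is a pure NE (Player 1: 12 ≥ 10; Player 2: 8 ≥ 7). Player 2 gets 8.
Every other cell has a profitable deviation for at least one player. Highest of {11, 8} is 11.

11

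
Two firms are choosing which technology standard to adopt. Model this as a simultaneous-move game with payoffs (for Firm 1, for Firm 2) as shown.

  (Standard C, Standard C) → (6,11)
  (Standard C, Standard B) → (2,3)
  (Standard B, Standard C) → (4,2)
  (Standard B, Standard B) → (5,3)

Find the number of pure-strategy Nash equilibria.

Both Standard C: Firm 1 gets 6 (best alternative 4); Firm 2 gets 11 (best alternative 3). Neither deviates — NE.
Both Standard B: Firm 1 gets 5 (best alternative 2); Firm 2 gets 3 (best alternative 2). Neither deviates — NE.
(Standard C, Standard B) is not a NE: Firm 1 would switch to Standard B (5 > 2).
No other cell survives both best-response checks, so there are 2 pure NE.

2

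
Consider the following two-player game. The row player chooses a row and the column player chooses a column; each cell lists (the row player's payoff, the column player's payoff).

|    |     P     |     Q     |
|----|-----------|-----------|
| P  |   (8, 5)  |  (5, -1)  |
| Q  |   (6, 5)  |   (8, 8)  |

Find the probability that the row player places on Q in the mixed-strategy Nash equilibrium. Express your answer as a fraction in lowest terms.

2/3

The row player's mix p on P must make the column player indifferent between P and Q.
The column player's payoff from P: 5p + 5(1−p). From Q: (-1)p + 8(1−p).
Set equal: 6p = 3(1−p) → p = 3/9 = 1/3.
Probability on Q is 1 − 1/3 = 2/3.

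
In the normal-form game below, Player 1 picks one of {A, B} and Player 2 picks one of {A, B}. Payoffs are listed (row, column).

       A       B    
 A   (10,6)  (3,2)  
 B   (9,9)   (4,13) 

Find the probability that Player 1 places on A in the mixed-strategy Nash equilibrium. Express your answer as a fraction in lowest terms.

Player 1's mix p on A must make Player 2 indifferent between A and B.
Player 2's payoff from A: 6p + 9(1−p). From B: 2p + 13(1−p).
Set equal: 4p = 4(1−p) → p = 4/8 = 1/2.

1/2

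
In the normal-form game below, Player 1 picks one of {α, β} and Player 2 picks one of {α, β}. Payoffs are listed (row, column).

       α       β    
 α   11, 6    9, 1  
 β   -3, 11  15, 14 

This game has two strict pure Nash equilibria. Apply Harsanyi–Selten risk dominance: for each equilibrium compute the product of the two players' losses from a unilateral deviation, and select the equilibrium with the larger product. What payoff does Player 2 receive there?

6

At both α: Player 1 loses 11 − (-3) = 14 by deviating; Player 2 loses 6 − 1 = 5. Product = 14·5 = 70.
At both β: Player 1 loses 15 − 9 = 6 by deviating; Player 2 loses 14 − 11 = 3. Product = 6·3 = 18.
70 > 18, so both α is risk-dominant. Player 2's payoff there is 6.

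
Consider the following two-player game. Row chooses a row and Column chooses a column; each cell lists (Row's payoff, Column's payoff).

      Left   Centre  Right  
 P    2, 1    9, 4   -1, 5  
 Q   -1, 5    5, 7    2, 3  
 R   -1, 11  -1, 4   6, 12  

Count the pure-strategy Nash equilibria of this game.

(R, Right): Row gets 6 (best alternative 2); Column gets 12 (best alternative 11). Neither deviates — NE.
(P, Left) is not a NE: Column would switch to Right (5 > 1).
No other cell survives both best-response checks, so there is 1 pure NE.

1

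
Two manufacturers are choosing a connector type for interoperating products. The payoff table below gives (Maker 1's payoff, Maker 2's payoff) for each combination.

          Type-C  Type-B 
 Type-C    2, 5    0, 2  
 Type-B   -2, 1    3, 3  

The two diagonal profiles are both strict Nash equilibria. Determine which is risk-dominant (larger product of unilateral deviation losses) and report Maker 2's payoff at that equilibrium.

5

At both Type-C: Maker 1 loses 2 − (-2) = 4 by deviating; Maker 2 loses 5 − 2 = 3. Product = 4·3 = 12.
At both Type-B: Maker 1 loses 3 − 0 = 3 by deviating; Maker 2 loses 3 − 1 = 2. Product = 3·2 = 6.
12 > 6, so both Type-C is risk-dominant. Maker 2's payoff there is 5.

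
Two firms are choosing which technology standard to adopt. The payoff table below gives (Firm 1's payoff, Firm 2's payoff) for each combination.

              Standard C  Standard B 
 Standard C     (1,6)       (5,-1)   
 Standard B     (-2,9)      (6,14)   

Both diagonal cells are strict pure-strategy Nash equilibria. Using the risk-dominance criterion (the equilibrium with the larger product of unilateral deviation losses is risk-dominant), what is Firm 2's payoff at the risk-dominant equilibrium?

At both Standard C: Firm 1 loses 1 − (-2) = 3 by deviating; Firm 2 loses 6 − (-1) = 7. Product = 3·7 = 21.
At both Standard B: Firm 1 loses 6 − 5 = 1 by deviating; Firm 2 loses 14 − 9 = 5. Product = 1·5 = 5.
21 > 5, so both Standard C is risk-dominant. Firm 2's payoff there is 6.

6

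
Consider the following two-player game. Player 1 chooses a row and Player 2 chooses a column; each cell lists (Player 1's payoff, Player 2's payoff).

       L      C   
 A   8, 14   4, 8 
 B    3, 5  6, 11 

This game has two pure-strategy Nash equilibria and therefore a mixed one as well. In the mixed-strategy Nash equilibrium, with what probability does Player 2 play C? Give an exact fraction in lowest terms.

5/7

Player 2's mix q on L must make Player 1 indifferent between A and B.
Player 1's payoff from A: 8q + 4(1−q). From B: 3q + 6(1−q).
Set equal: 5q = 2(1−q) → q = 2/7.
Probability on C is 1 − 2/7 = 5/7.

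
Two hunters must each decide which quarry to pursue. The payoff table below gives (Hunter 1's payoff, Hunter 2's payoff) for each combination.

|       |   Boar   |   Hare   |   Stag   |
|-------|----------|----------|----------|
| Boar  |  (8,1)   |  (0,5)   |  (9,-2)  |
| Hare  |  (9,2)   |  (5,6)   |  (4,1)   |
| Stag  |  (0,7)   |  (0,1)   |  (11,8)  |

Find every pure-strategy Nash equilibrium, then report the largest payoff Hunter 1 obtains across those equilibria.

11

Both Hare is a pure NE (Hunter 1: 5 ≥ 0; Hunter 2: 6 ≥ 2). Hunter 1 gets 5.
Both Stag is a pure NE (Hunter 1: 11 ≥ 9; Hunter 2: 8 ≥ 7). Hunter 1 gets 11.
Every other cell has a profitable deviation for at least one player. Highest of {5, 11} is 11.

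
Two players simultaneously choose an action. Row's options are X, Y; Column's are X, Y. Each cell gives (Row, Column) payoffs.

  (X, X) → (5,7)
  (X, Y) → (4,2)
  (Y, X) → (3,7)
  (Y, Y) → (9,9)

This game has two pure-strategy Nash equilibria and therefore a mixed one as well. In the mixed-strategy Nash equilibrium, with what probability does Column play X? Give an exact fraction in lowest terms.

Column's mix q on X must make Row indifferent between X and Y.
Row's payoff from X: 5q + 4(1−q). From Y: 3q + 9(1−q).
Set equal: 2q = 5(1−q) → q = 5/7.

5/7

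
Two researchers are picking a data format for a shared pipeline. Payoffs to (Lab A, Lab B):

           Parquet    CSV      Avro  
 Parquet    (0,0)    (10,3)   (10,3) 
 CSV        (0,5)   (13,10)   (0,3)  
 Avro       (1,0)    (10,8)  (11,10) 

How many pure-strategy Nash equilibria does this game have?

Both CSV: Lab A gets 13 (best alternative 10); Lab B gets 10 (best alternative 5). Neither deviates — NE.
Both Avro: Lab A gets 11 (best alternative 10); Lab B gets 10 (best alternative 8). Neither deviates — NE.
Both Parquet is not a NE: Lab A would switch to Avro (1 > 0).
No other cell survives both best-response checks, so there are 2 pure NE.

2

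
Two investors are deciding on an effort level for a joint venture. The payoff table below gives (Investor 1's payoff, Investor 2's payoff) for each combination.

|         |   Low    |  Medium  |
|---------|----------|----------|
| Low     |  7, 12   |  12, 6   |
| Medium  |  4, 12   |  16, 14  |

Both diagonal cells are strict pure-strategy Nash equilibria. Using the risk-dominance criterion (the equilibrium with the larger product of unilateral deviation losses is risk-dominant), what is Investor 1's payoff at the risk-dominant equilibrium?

At both Low: Investor 1 loses 7 − 4 = 3 by deviating; Investor 2 loses 12 − 6 = 6. Product = 3·6 = 18.
At both Medium: Investor 1 loses 16 − 12 = 4 by deviating; Investor 2 loses 14 − 12 = 2. Product = 4·2 = 8.
18 > 8, so both Low is risk-dominant. Investor 1's payoff there is 7.

7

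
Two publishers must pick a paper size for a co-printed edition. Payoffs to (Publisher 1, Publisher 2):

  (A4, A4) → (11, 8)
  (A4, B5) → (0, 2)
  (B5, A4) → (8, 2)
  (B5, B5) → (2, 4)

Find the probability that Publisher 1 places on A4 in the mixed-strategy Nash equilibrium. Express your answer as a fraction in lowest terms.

Publisher 1's mix p on A4 must make Publisher 2 indifferent between A4 and B5.
Publisher 2's payoff from A4: 8p + 2(1−p). From B5: 2p + 4(1−p).
Set equal: 6p = 2(1−p) → p = 2/8 = 1/4.

1/4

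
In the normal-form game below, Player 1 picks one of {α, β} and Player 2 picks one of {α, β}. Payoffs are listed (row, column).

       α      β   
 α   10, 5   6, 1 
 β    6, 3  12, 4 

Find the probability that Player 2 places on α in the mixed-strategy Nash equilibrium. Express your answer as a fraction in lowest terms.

Player 2's mix q on α must make Player 1 indifferent between α and β.
Player 1's payoff from α: 10q + 6(1−q). From β: 6q + 12(1−q).
Set equal: 4q = 6(1−q) → q = 6/10 = 3/5.

3/5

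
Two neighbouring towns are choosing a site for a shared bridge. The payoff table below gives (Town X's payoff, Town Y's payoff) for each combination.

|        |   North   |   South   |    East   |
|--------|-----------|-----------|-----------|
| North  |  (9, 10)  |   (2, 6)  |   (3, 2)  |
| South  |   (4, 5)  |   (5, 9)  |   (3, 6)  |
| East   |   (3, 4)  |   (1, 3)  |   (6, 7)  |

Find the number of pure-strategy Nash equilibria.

3

Both North: Town X gets 9 (best alternative 4); Town Y gets 10 (best alternative 6). Neither deviates — NE.
Both South: Town X gets 5 (best alternative 2); Town Y gets 9 (best alternative 6). Neither deviates — NE.
Both East: Town X gets 6 (best alternative 3); Town Y gets 7 (best alternative 4). Neither deviates — NE.
(South, North) is not a NE: Town X would switch to North (9 > 4).
No other cell survives both best-response checks, so there are 3 pure NE.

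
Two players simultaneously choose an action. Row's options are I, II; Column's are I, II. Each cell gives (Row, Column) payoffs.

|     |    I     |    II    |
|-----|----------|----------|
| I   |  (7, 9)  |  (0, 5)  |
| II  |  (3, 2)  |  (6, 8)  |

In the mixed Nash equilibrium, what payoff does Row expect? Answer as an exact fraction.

Column mixes with probability q on I, chosen so Row is indifferent: 7q + 0(1−q) = 3q + 6(1−q) gives q = 3/5.
Row's expected payoff (from either row, since indifferent) is 7·3/5 + 0·2/5 = 21/5.

21/5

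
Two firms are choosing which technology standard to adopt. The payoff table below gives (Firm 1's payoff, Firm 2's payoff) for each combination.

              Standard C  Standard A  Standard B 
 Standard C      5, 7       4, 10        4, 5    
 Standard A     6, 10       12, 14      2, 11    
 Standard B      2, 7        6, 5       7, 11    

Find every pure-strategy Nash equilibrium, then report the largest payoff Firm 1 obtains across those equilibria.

12

Both Standard A is a pure NE (Firm 1: 12 ≥ 6; Firm 2: 14 ≥ 11). Firm 1 gets 12.
Both Standard B is a pure NE (Firm 1: 7 ≥ 4; Firm 2: 11 ≥ 7). Firm 1 gets 7.
Every other cell has a profitable deviation for at least one player. Highest of {12, 7} is 12.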